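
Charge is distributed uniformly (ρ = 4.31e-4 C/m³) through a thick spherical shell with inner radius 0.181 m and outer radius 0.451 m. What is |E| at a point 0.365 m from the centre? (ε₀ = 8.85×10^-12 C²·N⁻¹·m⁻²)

|E| ≈ 5.20e6 N/C

By spherical symmetry E is radial; choose a Gaussian sphere of radius r = 0.365 m (within the shell material, 0.181 m < r < 0.451 m).
Only the shell between 0.181 m and r is enclosed: Q_enc = ρ·(4π/3)(r³ − a³) = (4.31×10^-4)·(4π/3)·((0.365)³ − (0.181)³) = 7.708×10^-5 C.
Since E is radial and uniform over the Gaussian sphere, Φ = E·4πr² = Q_enc/ε₀.
E = |Q_enc|/(4πε₀r²) = (7.708×10^-5)/(4π·8.85×10^-12·(0.365)²) = 5.20×10^6 N/C.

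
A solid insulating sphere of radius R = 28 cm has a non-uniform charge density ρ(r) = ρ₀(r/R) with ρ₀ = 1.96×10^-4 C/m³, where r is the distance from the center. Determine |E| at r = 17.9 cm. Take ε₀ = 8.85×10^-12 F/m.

Symmetry ⇒ E = E(r) r̂. Gaussian sphere of radius r = 17.9 cm (r < R).
Integrate the density: Q_enc = 4π ∫₀^r ρ₀(r'/R)^1 r'² dr' = 4πρ₀ r^4/(4·R) = 2.258e-6 C.
By Gauss's law, ∮E·dA = E·4πr² = Q_enc/ε₀.
E = |Q_enc|/(4πε₀r²) = (2.258×10^-6)/(4π·8.85×10^-12·(0.179)²) = 6.34×10^5 N/C.

|E| ≈ 6.34e5 N/C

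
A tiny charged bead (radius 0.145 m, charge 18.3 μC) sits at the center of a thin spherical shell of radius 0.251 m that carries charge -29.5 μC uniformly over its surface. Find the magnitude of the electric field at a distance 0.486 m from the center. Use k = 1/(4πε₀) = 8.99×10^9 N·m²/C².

E = 4.26×10^5 N/C

Symmetry ⇒ E = E(r) r̂. Gaussian sphere of radius r = 0.486 m (r > 0.251 m, enclosing both).
Q_enc = (18.3 μC) + (-29.5 μC) = -1.12×10^-5 C.
Gauss's law: E·4πr² = Q_enc/ε₀.
E = k|Q_enc|/r² = (8.99×10^9)(1.12×10^-5)/(0.486)² = 4.26×10^5 N/C.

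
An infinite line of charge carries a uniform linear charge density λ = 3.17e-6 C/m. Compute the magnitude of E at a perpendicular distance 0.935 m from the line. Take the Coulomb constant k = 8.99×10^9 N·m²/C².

6.10e4 N/C

Take a coaxial cylindrical Gaussian surface of radius r = 0.935 m and length L.
Q_enc = λL, so λ_enc = 3.17×10^-6 C/m.
Applying ∮E·dA = Q_enc/ε₀ with the end caps contributing no flux:
E = 2k|λ_enc|/r = 2(8.99×10^9)(3.17e-6)/(0.935) = 6.10e4 N/C.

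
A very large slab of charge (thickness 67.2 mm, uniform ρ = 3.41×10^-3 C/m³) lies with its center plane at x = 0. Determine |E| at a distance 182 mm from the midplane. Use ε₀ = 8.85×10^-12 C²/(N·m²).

The point |x| = 182 mm lies outside the slab (half-thickness 0.0336 m). A symmetric pillbox spanning the full slab encloses Q_enc = ρ·d·A.
Flux = 2EA ⇒ E = |ρ|d/(2ε₀), independent of distance outside.
E = (3.41e-3)(0.0672)/(2·8.85×10^-12) = 1.29×10^7 N/C.

E ≈ 1.29×10^7 V/m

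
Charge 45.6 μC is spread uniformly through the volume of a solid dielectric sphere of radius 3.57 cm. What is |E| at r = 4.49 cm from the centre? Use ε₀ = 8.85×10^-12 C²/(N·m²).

Symmetry ⇒ E = E(r) r̂. Gaussian sphere of radius r = 4.49 cm (r > R, so the entire charge is enclosed).
Q_enc = 45.6 μC = 4.56×10^-5 C.
Gauss's law: E·4πr² = Q_enc/ε₀.
E = |Q_enc|/(4πε₀r²) = (4.56×10^-5)/(4π·8.85×10^-12·(0.0449)²) = 2.03×10^8 N/C.

|E| ≈ 2.03×10^8 N/C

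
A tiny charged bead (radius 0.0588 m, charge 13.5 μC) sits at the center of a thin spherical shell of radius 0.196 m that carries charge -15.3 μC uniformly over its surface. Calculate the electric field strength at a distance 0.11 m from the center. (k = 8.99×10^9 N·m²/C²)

Use a concentric Gaussian sphere at r = 0.11 m (between the bodies, 0.0588 m < r < 0.196 m).
The shell at 0.196 m lies outside the Gaussian surface, so Q_enc = 13.5 μC = 1.35×10^-5 C.
Gauss's law: E·4πr² = Q_enc/ε₀.
E = k|Q_enc|/r² = (8.99×10^9)(1.35×10^-5)/(0.11)² = 1.00×10^7 N/C.

|E| = 1.00×10^7 V/m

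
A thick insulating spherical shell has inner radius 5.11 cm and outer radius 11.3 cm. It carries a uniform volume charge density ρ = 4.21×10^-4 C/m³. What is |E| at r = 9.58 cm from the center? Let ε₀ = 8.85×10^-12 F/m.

Take a concentric spherical Gaussian surface of radius r = 9.58 cm (within the shell material, 5.11 cm < r < 11.3 cm).
Only the shell between 5.11 cm and r is enclosed: Q_enc = ρ·(4π/3)(r³ − a³) = (4.21e-4)·(4π/3)·((0.0958)³ − (0.0511)³) = 1.315e-6 C.
By Gauss's law, ∮E·dA = E·4πr² = Q_enc/ε₀.
E = |Q_enc|/(4πε₀r²) = (1.315×10^-6)/(4π·8.85×10^-12·(0.0958)²) = 1.29×10^6 N/C.

1.29e6 N/C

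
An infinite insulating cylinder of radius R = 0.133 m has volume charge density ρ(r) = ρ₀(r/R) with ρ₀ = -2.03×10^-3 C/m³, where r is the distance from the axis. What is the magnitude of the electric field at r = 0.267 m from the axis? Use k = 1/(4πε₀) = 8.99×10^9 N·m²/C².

Choose a coaxial cylinder of radius r = 0.267 m (arbitrary length L) as the Gaussian surface (r > R, full charge per length enclosed).
λ_enc = 2π ∫₀^R ρ₀(r'/R)^1 r' dr' = 2πρ₀R²/3 = -7.521×10^-5 C/m.
Gauss's law: E·2πrL = λ_enc L/ε₀.
E = 2k|λ_enc|/r = 2(8.99×10^9)(7.521e-5)/(0.267) = 5.06×10^6 N/C.

E ≈ 5.06e6 V/m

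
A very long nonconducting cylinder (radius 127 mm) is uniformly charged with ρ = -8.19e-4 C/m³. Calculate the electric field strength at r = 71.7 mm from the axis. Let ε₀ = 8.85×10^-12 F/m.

E = 3.32e6 N/C

Choose a coaxial cylinder of radius r = 71.7 mm (arbitrary length L) as the Gaussian surface (r < R).
Charge inside radius r per length L is ρ·πr²·L, so λ_enc = ρπr² = -1.323×10^-5 C/m.
Applying ∮E·dA = Q_enc/ε₀ with the end caps contributing no flux:
E = |λ_enc|/(2πε₀r) = (1.323×10^-5)/(2π·8.85×10^-12·0.0717) = 3.32e6 N/C.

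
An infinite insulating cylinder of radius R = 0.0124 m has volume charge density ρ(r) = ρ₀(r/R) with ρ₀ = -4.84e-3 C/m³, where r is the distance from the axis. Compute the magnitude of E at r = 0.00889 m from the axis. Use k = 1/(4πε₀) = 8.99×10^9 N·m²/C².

E = 1.16×10^6 V/m

Take a coaxial cylindrical Gaussian surface of radius r = 0.00889 m and length L (r < R).
Integrating ρ over the cross-section to radius r: λ_enc = (2πρ₀/R) ∫₀^r r'^2 dr' = 2πρ₀ r^3/(3·R) = -5.744×10^-7 C/m.
Since E is radial and uniform over the curved surface, Φ = E·2πrL = Q_enc/ε₀ = λ_enc L/ε₀.
E = 2k|λ_enc|/r = 2(8.99×10^9)(5.744×10^-7)/(0.00889) = 1.16e6 N/C.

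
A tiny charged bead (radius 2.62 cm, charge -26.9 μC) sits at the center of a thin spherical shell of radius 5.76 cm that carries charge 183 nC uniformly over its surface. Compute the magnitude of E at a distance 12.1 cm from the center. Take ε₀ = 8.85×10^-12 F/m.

|E| = 1.64e7 V/m

Take a concentric spherical Gaussian surface of radius r = 12.1 cm (r > 5.76 cm, enclosing both).
Q_enc = (-26.9 μC) + (183 nC) = -2.672×10^-5 C.
Applying ∮E·dA = Q_enc/ε₀ with Φ = E(4πr²):
E = |Q_enc|/(4πε₀r²) = (2.672×10^-5)/(4π·8.85×10^-12·(0.121)²) = 1.64e7 N/C.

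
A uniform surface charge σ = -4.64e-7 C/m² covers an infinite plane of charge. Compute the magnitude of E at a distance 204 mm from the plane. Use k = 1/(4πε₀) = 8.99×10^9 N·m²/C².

The symmetry is planar: E is normal to the sheet and the same magnitude on both sides. Take a pillbox straddling the sheet with end-cap area A.
Only the two end caps contribute flux: Φ = 2EA. With Q_enc = σA, Gauss's law gives E = |σ|/(2ε₀).
E = 2πk|σ| = 2π(8.99×10^9)(4.64e-7) = 2.62e4 N/C.

2.62×10^4 V/m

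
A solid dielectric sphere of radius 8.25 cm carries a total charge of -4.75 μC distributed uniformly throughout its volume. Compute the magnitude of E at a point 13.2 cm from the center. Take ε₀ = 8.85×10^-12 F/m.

|E| = 2.45×10^6 V/m

Use a concentric Gaussian sphere at r = 13.2 cm (r > R, so the entire charge is enclosed).
Q_enc = -4.75 μC = -4.75×10^-6 C.
Applying ∮E·dA = Q_enc/ε₀ with Φ = E(4πr²):
E = |Q_enc|/(4πε₀r²) = (4.75×10^-6)/(4π·8.85×10^-12·(0.132)²) = 2.45e6 N/C.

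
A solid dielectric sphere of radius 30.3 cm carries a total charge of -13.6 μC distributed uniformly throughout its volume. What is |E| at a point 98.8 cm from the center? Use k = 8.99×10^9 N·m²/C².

E = 1.25e5 V/m

By spherical symmetry E is radial; choose a Gaussian sphere of radius r = 98.8 cm (r > R, so the entire charge is enclosed).
Q_enc = -13.6 μC = -1.36×10^-5 C.
By Gauss's law, ∮E·dA = E·4πr² = Q_enc/ε₀.
E = k|Q_enc|/r² = (8.99×10^9)(1.36×10^-5)/(0.988)² = 1.25×10^5 N/C.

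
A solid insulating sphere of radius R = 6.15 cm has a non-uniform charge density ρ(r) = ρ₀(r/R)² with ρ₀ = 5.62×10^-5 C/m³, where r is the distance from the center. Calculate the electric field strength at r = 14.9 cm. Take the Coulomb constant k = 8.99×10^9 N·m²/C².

Symmetry ⇒ E = E(r) r̂. Gaussian sphere of radius r = 14.9 cm (r > R, all charge enclosed).
Q_enc = 4π ∫₀^R ρ₀(r'/R)^2 r'² dr' = 4πρ₀R³/5 = 3.286e-8 C.
Applying ∮E·dA = Q_enc/ε₀ with Φ = E(4πr²):
E = k|Q_enc|/r² = (8.99×10^9)(3.286×10^-8)/(0.149)² = 1.33×10^4 N/C.

|E| = 1.33×10^4 N/C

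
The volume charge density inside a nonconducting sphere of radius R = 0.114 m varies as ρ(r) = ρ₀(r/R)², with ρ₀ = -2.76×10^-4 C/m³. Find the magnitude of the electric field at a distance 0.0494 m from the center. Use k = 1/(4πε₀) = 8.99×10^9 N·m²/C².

By spherical symmetry E is radial; choose a Gaussian sphere of radius r = 0.0494 m (r < R).
Q_enc = ∫₀^r ρ(r')·4πr'² dr' = (4πρ₀/R²) ∫₀^r r'^4 dr' = 4πρ₀ r^5/(5·R²) = -1.57×10^-8 C.
Gauss's law: E·4πr² = Q_enc/ε₀.
E = k|Q_enc|/r² = (8.99×10^9)(1.57×10^-8)/(0.0494)² = 5.78×10^4 N/C.

5.78×10^4 N/C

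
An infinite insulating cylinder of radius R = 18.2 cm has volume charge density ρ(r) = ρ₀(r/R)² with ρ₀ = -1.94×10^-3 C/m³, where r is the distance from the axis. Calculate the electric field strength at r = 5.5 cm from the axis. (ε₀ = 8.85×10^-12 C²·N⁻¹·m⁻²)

E = 2.75e5 N/C

Choose a coaxial cylinder of radius r = 5.5 cm (arbitrary length L) as the Gaussian surface (r < R).
Integrating ρ over the cross-section to radius r: λ_enc = (2πρ₀/R²) ∫₀^r r'^3 dr' = 2πρ₀ r^4/(4·R²) = -8.418×10^-7 C/m.
Applying ∮E·dA = Q_enc/ε₀ with the end caps contributing no flux:
E = |λ_enc|/(2πε₀r) = (8.418×10^-7)/(2π·8.85×10^-12·0.055) = 2.75×10^5 N/C.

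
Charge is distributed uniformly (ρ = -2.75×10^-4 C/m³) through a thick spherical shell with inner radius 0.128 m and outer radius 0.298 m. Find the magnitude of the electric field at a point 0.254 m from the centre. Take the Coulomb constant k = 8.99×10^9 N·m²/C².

Take a concentric spherical Gaussian surface of radius r = 0.254 m (within the shell material, 0.128 m < r < 0.298 m).
Enclosed charge is the volume from a to r: Q_enc = (4π/3)ρ(r³ − a³) = -1.646×10^-5 C.
Gauss's law: E·4πr² = Q_enc/ε₀.
E = k|Q_enc|/r² = (8.99×10^9)(1.646×10^-5)/(0.254)² = 2.29e6 N/C.

E ≈ 2.29×10^6 V/m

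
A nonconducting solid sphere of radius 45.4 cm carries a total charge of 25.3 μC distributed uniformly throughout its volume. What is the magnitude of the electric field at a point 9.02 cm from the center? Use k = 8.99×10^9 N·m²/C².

2.19×10^5 N/C

By spherical symmetry E is radial; choose a Gaussian sphere of radius r = 9.02 cm (r < R).
For a uniform sphere the enclosed fraction is (r/R)³, so Q_enc = (25.3 μC)(0.0902/0.454)³ = 1.984×10^-7 C.
Since E is radial and uniform over the Gaussian sphere, Φ = E·4πr² = Q_enc/ε₀.
E = k|Q_enc|/r² = (8.99×10^9)(1.984×10^-7)/(0.0902)² = 2.19×10^5 N/C.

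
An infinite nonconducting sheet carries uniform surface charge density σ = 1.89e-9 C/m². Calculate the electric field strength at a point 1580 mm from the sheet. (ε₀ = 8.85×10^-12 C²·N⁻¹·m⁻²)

|E| ≈ 107 N/C

The symmetry is planar: E is normal to the sheet and the same magnitude on both sides. Take a pillbox straddling the sheet with end-cap area A.
Only the two end caps contribute flux: Φ = 2EA. With Q_enc = σA, Gauss's law gives E = |σ|/(2ε₀).
E = |σ|/(2ε₀) = (1.89×10^-9)/(2·8.85×10^-12) = 107 N/C.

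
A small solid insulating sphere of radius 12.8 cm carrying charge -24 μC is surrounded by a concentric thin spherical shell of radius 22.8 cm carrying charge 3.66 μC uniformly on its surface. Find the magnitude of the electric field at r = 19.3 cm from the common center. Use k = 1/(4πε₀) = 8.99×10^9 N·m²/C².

By spherical symmetry E is radial; choose a Gaussian sphere of radius r = 19.3 cm (between the bodies, 12.8 cm < r < 22.8 cm).
Only the inner charge is enclosed; the outer shell contributes nothing inside itself. Q_enc = -24 μC = -2.40×10^-5 C.
Since E is radial and uniform over the Gaussian sphere, Φ = E·4πr² = Q_enc/ε₀.
E = k|Q_enc|/r² = (8.99×10^9)(2.40×10^-5)/(0.193)² = 5.79×10^6 N/C.

|E| = 5.79×10^6 V/m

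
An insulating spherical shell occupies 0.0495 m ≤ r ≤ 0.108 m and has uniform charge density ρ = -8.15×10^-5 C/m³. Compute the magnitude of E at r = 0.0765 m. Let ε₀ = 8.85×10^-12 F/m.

Take a concentric spherical Gaussian surface of radius r = 0.0765 m (within the shell material, 0.0495 m < r < 0.108 m).
Only the shell between 0.0495 m and r is enclosed: Q_enc = ρ·(4π/3)(r³ − a³) = (-8.15e-5)·(4π/3)·((0.0765)³ − (0.0495)³) = -1.114×10^-7 C.
Applying ∮E·dA = Q_enc/ε₀ with Φ = E(4πr²):
E = |Q_enc|/(4πε₀r²) = (1.114×10^-7)/(4π·8.85×10^-12·(0.0765)²) = 1.71×10^5 N/C.

E ≈ 1.71×10^5 N/C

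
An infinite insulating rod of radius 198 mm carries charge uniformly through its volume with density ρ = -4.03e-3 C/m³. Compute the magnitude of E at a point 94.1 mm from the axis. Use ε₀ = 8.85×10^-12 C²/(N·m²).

Take a coaxial cylindrical Gaussian surface of radius r = 94.1 mm and length L (r < R).
Charge inside radius r per length L is ρ·πr²·L, so λ_enc = ρπr² = -1.121×10^-4 C/m.
Since E is radial and uniform over the curved surface, Φ = E·2πrL = Q_enc/ε₀ = λ_enc L/ε₀.
E = |λ_enc|/(2πε₀r) = (1.121×10^-4)/(2π·8.85×10^-12·0.0941) = 2.14×10^7 N/C.

2.14×10^7 N/C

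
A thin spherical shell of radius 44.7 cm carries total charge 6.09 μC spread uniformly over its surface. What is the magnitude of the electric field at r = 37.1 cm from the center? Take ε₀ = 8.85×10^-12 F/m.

By spherical symmetry E is radial; choose a Gaussian sphere of radius r = 37.1 cm (inside the shell, r < 44.7 cm).
All the charge is outside the Gaussian surface: Q_enc = 0, hence E = 0 everywhere inside the shell.

E = 0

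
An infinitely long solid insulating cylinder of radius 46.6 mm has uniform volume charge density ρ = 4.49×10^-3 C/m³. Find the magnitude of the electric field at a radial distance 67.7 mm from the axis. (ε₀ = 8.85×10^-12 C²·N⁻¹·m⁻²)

Take a coaxial cylindrical Gaussian surface of radius r = 67.7 mm and length L (r > 46.6 mm, full cross-section enclosed).
λ_enc = ρ·πR² = (4.49×10^-3)π(0.0466)² = 3.063e-5 C/m.
Since E is radial and uniform over the curved surface, Φ = E·2πrL = Q_enc/ε₀ = λ_enc L/ε₀.
E = |λ_enc|/(2πε₀r) = (3.063×10^-5)/(2π·8.85×10^-12·0.0677) = 8.14×10^6 N/C.

E ≈ 8.14×10^6 N/C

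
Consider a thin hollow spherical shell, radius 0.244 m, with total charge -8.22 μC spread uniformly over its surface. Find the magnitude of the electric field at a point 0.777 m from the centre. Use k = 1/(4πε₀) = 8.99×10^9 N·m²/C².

Take a concentric spherical Gaussian surface of radius r = 0.777 m (r > 0.244 m).
The entire shell is enclosed: Q_enc = -8.22×10^-6 C.
Since E is radial and uniform over the Gaussian sphere, Φ = E·4πr² = Q_enc/ε₀.
E = k|Q_enc|/r² = (8.99×10^9)(8.22e-6)/(0.777)² = 1.22e5 N/C.

1.22×10^5 N/C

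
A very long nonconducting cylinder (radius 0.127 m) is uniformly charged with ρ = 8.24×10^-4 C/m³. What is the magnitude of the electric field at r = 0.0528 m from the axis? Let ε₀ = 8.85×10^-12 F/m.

E ≈ 2.46×10^6 N/C

Coaxial Gaussian cylinder, radius r = 0.0528 m, length L (r < R).
Enclosed charge per unit length: λ_enc = ρ·πr² = (8.24e-4)π(0.0528)² = 7.217×10^-6 C/m.
By Gauss's law (flux through the curved wall only), E·2πrL = λ_enc L/ε₀.
E = |λ_enc|/(2πε₀r) = (7.217e-6)/(2π·8.85×10^-12·0.0528) = 2.46×10^6 N/C.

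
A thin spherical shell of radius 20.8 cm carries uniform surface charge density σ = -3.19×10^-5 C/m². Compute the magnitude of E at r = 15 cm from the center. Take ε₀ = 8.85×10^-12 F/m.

Take a concentric spherical Gaussian surface of radius r = 15 cm (inside the shell, r < 20.8 cm).
No charge lies within this surface, so Q_enc = 0 and Gauss's law gives E·4πr² = 0 ⇒ E = 0.

|E| = 0 V/m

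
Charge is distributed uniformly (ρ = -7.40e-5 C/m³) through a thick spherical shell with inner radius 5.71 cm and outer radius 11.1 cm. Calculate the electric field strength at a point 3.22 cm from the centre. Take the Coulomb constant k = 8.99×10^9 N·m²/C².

By spherical symmetry E is radial; choose a Gaussian sphere of radius r = 3.22 cm (r < 5.71 cm, inside the empty cavity).
No charge is enclosed, so by Gauss's law E·4πr² = 0 ⇒ E = 0.

E = 0 (no enclosed charge)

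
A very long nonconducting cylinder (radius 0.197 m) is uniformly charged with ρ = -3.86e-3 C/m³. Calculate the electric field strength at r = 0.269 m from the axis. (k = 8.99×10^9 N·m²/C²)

By cylindrical symmetry E is radial; use a coaxial Gaussian cylinder of radius 0.269 m and length L (r > 0.197 m, full cross-section enclosed).
λ_enc = ρ·πR² = (-3.86e-3)π(0.197)² = -4.706×10^-4 C/m.
By Gauss's law (flux through the curved wall only), E·2πrL = λ_enc L/ε₀.
E = 2k|λ_enc|/r = 2(8.99×10^9)(4.706e-4)/(0.269) = 3.15×10^7 N/C.

3.15×10^7 N/C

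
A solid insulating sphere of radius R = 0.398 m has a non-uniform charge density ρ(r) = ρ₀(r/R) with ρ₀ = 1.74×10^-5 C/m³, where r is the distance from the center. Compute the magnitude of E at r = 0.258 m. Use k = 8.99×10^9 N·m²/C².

By spherical symmetry E is radial; choose a Gaussian sphere of radius r = 0.258 m (r < R).
Integrate the density: Q_enc = 4π ∫₀^r ρ₀(r'/R)^1 r'² dr' = 4πρ₀ r^4/(4·R) = 6.085×10^-7 C.
Applying ∮E·dA = Q_enc/ε₀ with Φ = E(4πr²):
E = k|Q_enc|/r² = (8.99×10^9)(6.085e-7)/(0.258)² = 8.22×10^4 N/C.

|E| ≈ 8.22e4 N/C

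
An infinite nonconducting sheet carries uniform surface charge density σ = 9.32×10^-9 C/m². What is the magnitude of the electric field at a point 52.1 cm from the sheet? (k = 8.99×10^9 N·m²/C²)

Choose a cylindrical pillbox piercing the sheet, end faces (area A) parallel to it.
Only the two end caps contribute flux: Φ = 2EA. With Q_enc = σA, Gauss's law gives E = |σ|/(2ε₀).
E = 2πk|σ| = 2π(8.99×10^9)(9.32×10^-9) = 526 N/C.

|E| = 526 V/m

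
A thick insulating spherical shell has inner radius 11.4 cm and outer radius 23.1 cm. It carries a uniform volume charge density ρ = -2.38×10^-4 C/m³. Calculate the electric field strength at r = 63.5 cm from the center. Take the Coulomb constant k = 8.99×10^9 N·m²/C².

2.41e5 N/C

By spherical symmetry E is radial; choose a Gaussian sphere of radius r = 63.5 cm (r > 23.1 cm, enclosing the whole shell).
Q_enc = ρ·(4π/3)(b³ − a³) = (-2.38×10^-4)·(4π/3)·((0.231)³ − (0.114)³) = -1.081×10^-5 C.
Since E is radial and uniform over the Gaussian sphere, Φ = E·4πr² = Q_enc/ε₀.
E = k|Q_enc|/r² = (8.99×10^9)(1.081×10^-5)/(0.635)² = 2.41e5 N/C.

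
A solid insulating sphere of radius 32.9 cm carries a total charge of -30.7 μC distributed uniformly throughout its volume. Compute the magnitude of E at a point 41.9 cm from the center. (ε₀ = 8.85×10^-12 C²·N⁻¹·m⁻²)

Take a concentric spherical Gaussian surface of radius r = 41.9 cm (r > R, so the entire charge is enclosed).
Q_enc = -30.7 μC = -3.07×10^-5 C.
Applying ∮E·dA = Q_enc/ε₀ with Φ = E(4πr²):
E = |Q_enc|/(4πε₀r²) = (3.07×10^-5)/(4π·8.85×10^-12·(0.419)²) = 1.57×10^6 N/C.

E ≈ 1.57e6 N/C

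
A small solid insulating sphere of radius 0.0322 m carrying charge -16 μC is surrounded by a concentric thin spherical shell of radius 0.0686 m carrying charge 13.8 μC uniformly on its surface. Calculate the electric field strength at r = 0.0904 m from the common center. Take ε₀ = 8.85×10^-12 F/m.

E = 2.42e6 V/m

By spherical symmetry E is radial; choose a Gaussian sphere of radius r = 0.0904 m (r > 0.0686 m, enclosing both).
Q_enc = (-16 μC) + (13.8 μC) = -2.20×10^-6 C.
Gauss's law: E·4πr² = Q_enc/ε₀.
E = |Q_enc|/(4πε₀r²) = (2.20×10^-6)/(4π·8.85×10^-12·(0.0904)²) = 2.42×10^6 N/C.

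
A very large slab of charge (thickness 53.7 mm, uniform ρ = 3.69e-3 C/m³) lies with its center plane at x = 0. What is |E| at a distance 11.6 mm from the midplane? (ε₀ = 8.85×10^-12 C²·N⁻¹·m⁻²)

By symmetry E is perpendicular to the slab. A Gaussian pillbox from −11.6 mm to +11.6 mm (face area A) lies entirely within the slab.
Q_enc = ρ·(2x)·A and flux = 2EA, so 2EA = 2ρxA/ε₀ ⇒ E = |ρ|x/ε₀.
E = (3.69×10^-3)(0.0116)/(8.85×10^-12) = 4.84×10^6 N/C.

E ≈ 4.84×10^6 V/m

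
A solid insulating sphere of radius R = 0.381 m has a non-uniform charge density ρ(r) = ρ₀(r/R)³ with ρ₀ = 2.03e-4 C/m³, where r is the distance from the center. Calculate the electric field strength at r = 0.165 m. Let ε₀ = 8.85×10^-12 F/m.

E = 5.12×10^4 N/C

By spherical symmetry E is radial; choose a Gaussian sphere of radius r = 0.165 m (r < R).
Q_enc = ∫₀^r ρ(r')·4πr'² dr' = (4πρ₀/R³) ∫₀^r r'^5 dr' = 4πρ₀ r^6/(6·R³) = 1.551e-7 C.
Gauss's law: E·4πr² = Q_enc/ε₀.
E = |Q_enc|/(4πε₀r²) = (1.551×10^-7)/(4π·8.85×10^-12·(0.165)²) = 5.12×10^4 N/C.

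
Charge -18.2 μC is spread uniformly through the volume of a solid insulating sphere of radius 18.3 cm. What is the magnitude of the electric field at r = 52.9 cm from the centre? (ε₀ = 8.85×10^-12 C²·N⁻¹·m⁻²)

Use a concentric Gaussian sphere at r = 52.9 cm (r > R, so the entire charge is enclosed).
Q_enc = -18.2 μC = -1.82×10^-5 C.
Gauss's law: E·4πr² = Q_enc/ε₀.
E = |Q_enc|/(4πε₀r²) = (1.82×10^-5)/(4π·8.85×10^-12·(0.529)²) = 5.85e5 N/C.

5.85×10^5 N/C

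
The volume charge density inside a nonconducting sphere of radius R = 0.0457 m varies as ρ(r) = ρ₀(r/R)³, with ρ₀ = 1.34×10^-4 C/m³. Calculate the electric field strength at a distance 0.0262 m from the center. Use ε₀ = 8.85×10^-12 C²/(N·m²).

|E| ≈ 1.25×10^4 N/C

Symmetry ⇒ E = E(r) r̂. Gaussian sphere of radius r = 0.0262 m (r < R).
Integrate the density: Q_enc = 4π ∫₀^r ρ₀(r'/R)^3 r'² dr' = 4πρ₀ r^6/(6·R³) = 9.511×10^-10 C.
Applying ∮E·dA = Q_enc/ε₀ with Φ = E(4πr²):
E = |Q_enc|/(4πε₀r²) = (9.511e-10)/(4π·8.85×10^-12·(0.0262)²) = 1.25e4 N/C.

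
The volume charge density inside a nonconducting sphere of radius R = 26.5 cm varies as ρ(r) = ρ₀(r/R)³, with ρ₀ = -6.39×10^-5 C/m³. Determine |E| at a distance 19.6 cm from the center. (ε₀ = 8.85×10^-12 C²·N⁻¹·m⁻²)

E = 9.54e4 V/m

By spherical symmetry E is radial; choose a Gaussian sphere of radius r = 19.6 cm (r < R).
Q_enc = ∫₀^r ρ(r')·4πr'² dr' = (4πρ₀/R³) ∫₀^r r'^5 dr' = 4πρ₀ r^6/(6·R³) = -4.077×10^-7 C.
Since E is radial and uniform over the Gaussian sphere, Φ = E·4πr² = Q_enc/ε₀.
E = |Q_enc|/(4πε₀r²) = (4.077×10^-7)/(4π·8.85×10^-12·(0.196)²) = 9.54e4 N/C.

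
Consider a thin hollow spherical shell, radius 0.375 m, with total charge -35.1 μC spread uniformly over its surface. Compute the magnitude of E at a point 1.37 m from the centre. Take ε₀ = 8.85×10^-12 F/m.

Symmetry ⇒ E = E(r) r̂. Gaussian sphere of radius r = 1.37 m (r > 0.375 m).
The entire shell is enclosed: Q_enc = -3.51×10^-5 C.
Since E is radial and uniform over the Gaussian sphere, Φ = E·4πr² = Q_enc/ε₀.
E = |Q_enc|/(4πε₀r²) = (3.51e-5)/(4π·8.85×10^-12·(1.37)²) = 1.68×10^5 N/C.

|E| ≈ 1.68×10^5 V/m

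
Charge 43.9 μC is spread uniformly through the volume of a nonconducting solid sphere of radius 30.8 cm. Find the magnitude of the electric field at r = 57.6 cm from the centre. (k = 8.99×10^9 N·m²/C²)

|E| ≈ 1.19×10^6 N/C

By spherical symmetry E is radial; choose a Gaussian sphere of radius r = 57.6 cm (r > R, so the entire charge is enclosed).
Q_enc = 43.9 μC = 4.39e-5 C.
Applying ∮E·dA = Q_enc/ε₀ with Φ = E(4πr²):
E = k|Q_enc|/r² = (8.99×10^9)(4.39×10^-5)/(0.576)² = 1.19×10^6 N/C.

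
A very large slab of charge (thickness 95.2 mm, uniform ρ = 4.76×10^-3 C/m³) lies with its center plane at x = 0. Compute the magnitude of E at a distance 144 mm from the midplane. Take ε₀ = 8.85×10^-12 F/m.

|E| ≈ 2.56e7 N/C

The point |x| = 144 mm lies outside the slab (half-thickness 0.0476 m). A symmetric pillbox spanning the full slab encloses Q_enc = ρ·d·A.
Flux = 2EA ⇒ E = |ρ|d/(2ε₀), independent of distance outside.
E = (4.76×10^-3)(0.0952)/(2·8.85×10^-12) = 2.56×10^7 N/C.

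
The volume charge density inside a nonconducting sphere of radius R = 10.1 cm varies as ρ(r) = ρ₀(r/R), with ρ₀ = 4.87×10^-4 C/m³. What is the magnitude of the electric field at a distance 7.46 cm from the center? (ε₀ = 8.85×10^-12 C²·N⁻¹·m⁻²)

7.58e5 N/C

By spherical symmetry E is radial; choose a Gaussian sphere of radius r = 7.46 cm (r < R).
Q_enc = ∫₀^r ρ(r')·4πr'² dr' = (4πρ₀/R) ∫₀^r r'^3 dr' = 4πρ₀ r^4/(4·R) = 4.692×10^-7 C.
Applying ∮E·dA = Q_enc/ε₀ with Φ = E(4πr²):
E = |Q_enc|/(4πε₀r²) = (4.692×10^-7)/(4π·8.85×10^-12·(0.0746)²) = 7.58×10^5 N/C.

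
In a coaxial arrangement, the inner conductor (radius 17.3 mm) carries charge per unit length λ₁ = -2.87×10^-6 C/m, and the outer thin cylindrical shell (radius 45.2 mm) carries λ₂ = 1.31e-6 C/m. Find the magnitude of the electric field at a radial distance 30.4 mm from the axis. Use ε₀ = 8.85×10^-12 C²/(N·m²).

By cylindrical symmetry E is radial; use a coaxial Gaussian cylinder of radius 30.4 mm and length L (between the conductors, 17.3 mm < r < 45.2 mm).
The shell at 45.2 mm lies outside the Gaussian surface, so λ_enc = λ₁ = -2.87×10^-6 C/m.
Gauss's law: E·2πrL = λ_enc L/ε₀.
E = |λ_enc|/(2πε₀r) = (2.87×10^-6)/(2π·8.85×10^-12·0.0304) = 1.70e6 N/C.

|E| = 1.70×10^6 N/C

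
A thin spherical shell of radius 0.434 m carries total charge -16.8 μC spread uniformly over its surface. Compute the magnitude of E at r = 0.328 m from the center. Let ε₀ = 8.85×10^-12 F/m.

|E| = 0 N/C

Take a concentric spherical Gaussian surface of radius r = 0.328 m (inside the shell, r < 0.434 m).
No charge lies within this surface, so Q_enc = 0 and Gauss's law gives E·4πr² = 0 ⇒ E = 0.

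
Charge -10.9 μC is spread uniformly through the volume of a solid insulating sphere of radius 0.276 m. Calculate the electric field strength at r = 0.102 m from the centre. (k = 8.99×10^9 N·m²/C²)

E ≈ 4.75×10^5 V/m

Take a concentric spherical Gaussian surface of radius r = 0.102 m (r < R).
Only the charge within r is enclosed: Q_enc = Q·(r/R)³ = (-10.9 μC)·(0.102 m/0.276 m)³ = -5.502e-7 C.
Gauss's law: E·4πr² = Q_enc/ε₀.
E = k|Q_enc|/r² = (8.99×10^9)(5.502×10^-7)/(0.102)² = 4.75×10^5 N/C.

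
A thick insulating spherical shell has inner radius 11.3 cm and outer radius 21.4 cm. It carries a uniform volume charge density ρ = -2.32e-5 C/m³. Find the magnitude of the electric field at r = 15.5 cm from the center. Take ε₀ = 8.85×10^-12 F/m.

Use a concentric Gaussian sphere at r = 15.5 cm (within the shell material, 11.3 cm < r < 21.4 cm).
Only the shell between 11.3 cm and r is enclosed: Q_enc = ρ·(4π/3)(r³ − a³) = (-2.32×10^-5)·(4π/3)·((0.155)³ − (0.113)³) = -2.217×10^-7 C.
By Gauss's law, ∮E·dA = E·4πr² = Q_enc/ε₀.
E = |Q_enc|/(4πε₀r²) = (2.217×10^-7)/(4π·8.85×10^-12·(0.155)²) = 8.30e4 N/C.

E ≈ 8.30e4 N/C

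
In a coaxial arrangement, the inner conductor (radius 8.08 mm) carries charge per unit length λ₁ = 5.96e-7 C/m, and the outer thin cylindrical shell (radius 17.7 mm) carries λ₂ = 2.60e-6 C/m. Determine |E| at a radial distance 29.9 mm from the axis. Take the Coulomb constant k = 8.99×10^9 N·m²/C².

By cylindrical symmetry E is radial; use a coaxial Gaussian cylinder of radius 29.9 mm and length L (r > 17.7 mm, enclosing both).
λ_enc = λ₁ + λ₂ = (5.96×10^-7) + (2.60×10^-6) = 3.196×10^-6 C/m.
Gauss's law: E·2πrL = λ_enc L/ε₀.
E = 2k|λ_enc|/r = 2(8.99×10^9)(3.196e-6)/(0.0299) = 1.92e6 N/C.

E = 1.92×10^6 N/C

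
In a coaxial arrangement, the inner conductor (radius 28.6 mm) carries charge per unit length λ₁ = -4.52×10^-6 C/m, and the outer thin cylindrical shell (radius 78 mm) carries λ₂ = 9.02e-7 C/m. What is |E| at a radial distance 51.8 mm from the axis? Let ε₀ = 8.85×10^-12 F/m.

|E| = 1.57e6 N/C

Take a coaxial cylindrical Gaussian surface of radius r = 51.8 mm and length L (between the conductors, 28.6 mm < r < 78 mm).
The shell at 78 mm lies outside the Gaussian surface, so λ_enc = λ₁ = -4.52e-6 C/m.
Since E is radial and uniform over the curved surface, Φ = E·2πrL = Q_enc/ε₀ = λ_enc L/ε₀.
E = |λ_enc|/(2πε₀r) = (4.52×10^-6)/(2π·8.85×10^-12·0.0518) = 1.57e6 N/C.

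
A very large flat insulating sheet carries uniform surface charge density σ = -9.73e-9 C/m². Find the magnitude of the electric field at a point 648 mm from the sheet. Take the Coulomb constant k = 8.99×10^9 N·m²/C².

|E| ≈ 550 N/C

Choose a cylindrical pillbox piercing the sheet, end faces (area A) parallel to it.
Flux Φ = 2EA and Q_enc = σA, so 2EA = σA/ε₀ ⇒ E = |σ|/(2ε₀), independent of distance.
E = 2πk|σ| = 2π(8.99×10^9)(9.73×10^-9) = 550 N/C.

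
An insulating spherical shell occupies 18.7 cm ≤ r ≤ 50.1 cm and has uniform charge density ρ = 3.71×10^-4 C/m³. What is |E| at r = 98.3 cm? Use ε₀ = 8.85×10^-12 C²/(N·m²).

Symmetry ⇒ E = E(r) r̂. Gaussian sphere of radius r = 98.3 cm (r > 50.1 cm, enclosing the whole shell).
Q_enc = ρ·(4π/3)(b³ − a³) = (3.71e-4)·(4π/3)·((0.501)³ − (0.187)³) = 1.853×10^-4 C.
Applying ∮E·dA = Q_enc/ε₀ with Φ = E(4πr²):
E = |Q_enc|/(4πε₀r²) = (1.853e-4)/(4π·8.85×10^-12·(0.983)²) = 1.72×10^6 N/C.

|E| = 1.72×10^6 V/m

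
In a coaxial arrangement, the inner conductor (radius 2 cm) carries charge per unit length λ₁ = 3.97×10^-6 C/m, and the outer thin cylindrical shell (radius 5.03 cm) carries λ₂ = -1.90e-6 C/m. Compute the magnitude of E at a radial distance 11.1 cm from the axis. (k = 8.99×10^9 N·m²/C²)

By cylindrical symmetry E is radial; use a coaxial Gaussian cylinder of radius 11.1 cm and length L (r > 5.03 cm, enclosing both).
λ_enc = λ₁ + λ₂ = (3.97×10^-6) + (-1.90×10^-6) = 2.07e-6 C/m.
Applying ∮E·dA = Q_enc/ε₀ with the end caps contributing no flux:
E = 2k|λ_enc|/r = 2(8.99×10^9)(2.07×10^-6)/(0.111) = 3.35e5 N/C.

3.35×10^5 N/C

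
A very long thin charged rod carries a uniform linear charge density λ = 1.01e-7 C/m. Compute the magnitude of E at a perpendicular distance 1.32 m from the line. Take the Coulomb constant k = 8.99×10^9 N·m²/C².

|E| ≈ 1.38×10^3 V/m

Take a coaxial cylindrical Gaussian surface of radius r = 1.32 m and length L.
Q_enc = λL, so λ_enc = 1.01×10^-7 C/m.
By Gauss's law (flux through the curved wall only), E·2πrL = λ_enc L/ε₀.
E = 2k|λ_enc|/r = 2(8.99×10^9)(1.01×10^-7)/(1.32) = 1.38×10^3 N/C.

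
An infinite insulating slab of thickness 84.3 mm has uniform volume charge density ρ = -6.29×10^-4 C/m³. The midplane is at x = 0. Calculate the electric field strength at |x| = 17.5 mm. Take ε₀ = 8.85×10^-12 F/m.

By symmetry E is perpendicular to the slab. A Gaussian pillbox from −17.5 mm to +17.5 mm (face area A) lies entirely within the slab.
Q_enc = ρ·(2x)·A and flux = 2EA, so 2EA = 2ρxA/ε₀ ⇒ E = |ρ|x/ε₀.
E = (6.29×10^-4)(0.0175)/(8.85×10^-12) = 1.24×10^6 N/C.

|E| = 1.24e6 N/C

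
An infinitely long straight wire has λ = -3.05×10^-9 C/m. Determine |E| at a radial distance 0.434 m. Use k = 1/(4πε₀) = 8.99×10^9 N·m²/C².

Take a coaxial cylindrical Gaussian surface of radius r = 0.434 m and length L.
Q_enc = λL, so λ_enc = -3.05×10^-9 C/m.
Since E is radial and uniform over the curved surface, Φ = E·2πrL = Q_enc/ε₀ = λ_enc L/ε₀.
E = 2k|λ_enc|/r = 2(8.99×10^9)(3.05×10^-9)/(0.434) = 126 N/C.

126 N/C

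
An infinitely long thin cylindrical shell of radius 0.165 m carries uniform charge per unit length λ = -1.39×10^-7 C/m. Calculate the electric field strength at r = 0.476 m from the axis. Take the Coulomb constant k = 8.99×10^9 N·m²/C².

E = 5.25×10^3 N/C

Choose a coaxial cylinder of radius r = 0.476 m (arbitrary length L) as the Gaussian surface (r > 0.165 m).
The full line charge is enclosed: λ_enc = -1.39e-7 C/m.
By Gauss's law (flux through the curved wall only), E·2πrL = λ_enc L/ε₀.
E = 2k|λ_enc|/r = 2(8.99×10^9)(1.39×10^-7)/(0.476) = 5.25e3 N/C.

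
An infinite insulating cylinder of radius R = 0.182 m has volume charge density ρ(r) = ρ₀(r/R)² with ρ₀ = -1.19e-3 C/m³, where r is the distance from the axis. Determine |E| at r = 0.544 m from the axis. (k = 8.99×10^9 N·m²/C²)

|E| = 2.05e6 V/m

Take a coaxial cylindrical Gaussian surface of radius r = 0.544 m and length L (r > R, full charge per length enclosed).
λ_enc = 2π ∫₀^R ρ₀(r'/R)^2 r' dr' = 2πρ₀R²/4 = -6.192×10^-5 C/m.
Applying ∮E·dA = Q_enc/ε₀ with the end caps contributing no flux:
E = 2k|λ_enc|/r = 2(8.99×10^9)(6.192×10^-5)/(0.544) = 2.05×10^6 N/C.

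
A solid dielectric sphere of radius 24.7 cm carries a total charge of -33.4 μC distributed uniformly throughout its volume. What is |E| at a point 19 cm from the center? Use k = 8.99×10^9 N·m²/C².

3.79×10^6 N/C

Take a concentric spherical Gaussian surface of radius r = 19 cm (r < R).
For a uniform sphere the enclosed fraction is (r/R)³, so Q_enc = (-33.4 μC)(0.19/0.247)³ = -1.52×10^-5 C.
Gauss's law: E·4πr² = Q_enc/ε₀.
E = k|Q_enc|/r² = (8.99×10^9)(1.52×10^-5)/(0.19)² = 3.79×10^6 N/C.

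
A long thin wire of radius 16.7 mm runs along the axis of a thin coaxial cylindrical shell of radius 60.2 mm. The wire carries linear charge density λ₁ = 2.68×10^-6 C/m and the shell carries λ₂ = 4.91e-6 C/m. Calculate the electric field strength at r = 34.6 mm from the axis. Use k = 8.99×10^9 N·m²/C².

Coaxial Gaussian cylinder, radius r = 34.6 mm, length L (between the conductors, 16.7 mm < r < 60.2 mm).
The shell at 60.2 mm lies outside the Gaussian surface, so λ_enc = λ₁ = 2.68×10^-6 C/m.
By Gauss's law (flux through the curved wall only), E·2πrL = λ_enc L/ε₀.
E = 2k|λ_enc|/r = 2(8.99×10^9)(2.68×10^-6)/(0.0346) = 1.39×10^6 N/C.

|E| = 1.39×10^6 V/m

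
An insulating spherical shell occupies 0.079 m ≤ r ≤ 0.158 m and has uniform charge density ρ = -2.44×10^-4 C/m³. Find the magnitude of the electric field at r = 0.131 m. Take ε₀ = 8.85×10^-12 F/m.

By spherical symmetry E is radial; choose a Gaussian sphere of radius r = 0.131 m (within the shell material, 0.079 m < r < 0.158 m).
Enclosed charge is the volume from a to r: Q_enc = (4π/3)ρ(r³ − a³) = -1.794e-6 C.
Since E is radial and uniform over the Gaussian sphere, Φ = E·4πr² = Q_enc/ε₀.
E = |Q_enc|/(4πε₀r²) = (1.794e-6)/(4π·8.85×10^-12·(0.131)²) = 9.40×10^5 N/C.

|E| = 9.40×10^5 N/C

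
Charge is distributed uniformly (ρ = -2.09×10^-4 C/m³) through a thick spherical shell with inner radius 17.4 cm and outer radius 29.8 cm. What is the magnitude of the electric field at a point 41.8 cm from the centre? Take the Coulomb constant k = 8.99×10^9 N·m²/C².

By spherical symmetry E is radial; choose a Gaussian sphere of radius r = 41.8 cm (r > 29.8 cm, enclosing the whole shell).
Q_enc = ρ·(4π/3)(b³ − a³) = (-2.09×10^-4)·(4π/3)·((0.298)³ − (0.174)³) = -1.856×10^-5 C.
By Gauss's law, ∮E·dA = E·4πr² = Q_enc/ε₀.
E = k|Q_enc|/r² = (8.99×10^9)(1.856e-5)/(0.418)² = 9.55e5 N/C.

E = 9.55×10^5 N/C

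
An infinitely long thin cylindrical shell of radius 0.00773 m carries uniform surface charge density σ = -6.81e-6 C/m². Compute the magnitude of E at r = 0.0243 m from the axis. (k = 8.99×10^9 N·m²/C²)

2.45e5 N/C

Choose a coaxial cylinder of radius r = 0.0243 m (arbitrary length L) as the Gaussian surface (r > 0.00773 m).
The whole shell is enclosed: λ_enc = σ·2πR = (-6.81×10^-6)·2π·(0.00773) = -3.308e-7 C/m.
Since E is radial and uniform over the curved surface, Φ = E·2πrL = Q_enc/ε₀ = λ_enc L/ε₀.
E = 2k|λ_enc|/r = 2(8.99×10^9)(3.308×10^-7)/(0.0243) = 2.45×10^5 N/C.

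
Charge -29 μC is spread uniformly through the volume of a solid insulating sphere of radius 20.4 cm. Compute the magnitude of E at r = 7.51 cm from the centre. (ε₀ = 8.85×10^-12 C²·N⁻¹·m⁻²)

Symmetry ⇒ E = E(r) r̂. Gaussian sphere of radius r = 7.51 cm (r < R).
For a uniform sphere the enclosed fraction is (r/R)³, so Q_enc = (-29 μC)(0.0751/0.204)³ = -1.447e-6 C.
Applying ∮E·dA = Q_enc/ε₀ with Φ = E(4πr²):
E = |Q_enc|/(4πε₀r²) = (1.447×10^-6)/(4π·8.85×10^-12·(0.0751)²) = 2.31e6 N/C.

|E| = 2.31×10^6 N/C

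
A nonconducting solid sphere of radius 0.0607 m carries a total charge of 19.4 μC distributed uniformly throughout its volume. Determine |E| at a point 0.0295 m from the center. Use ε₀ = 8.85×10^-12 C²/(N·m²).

E = 2.30×10^7 V/m

Symmetry ⇒ E = E(r) r̂. Gaussian sphere of radius r = 0.0295 m (r < R).
Only the charge within r is enclosed: Q_enc = Q·(r/R)³ = (19.4 μC)·(0.0295 m/0.0607 m)³ = 2.227e-6 C.
Gauss's law: E·4πr² = Q_enc/ε₀.
E = |Q_enc|/(4πε₀r²) = (2.227e-6)/(4π·8.85×10^-12·(0.0295)²) = 2.30×10^7 N/C.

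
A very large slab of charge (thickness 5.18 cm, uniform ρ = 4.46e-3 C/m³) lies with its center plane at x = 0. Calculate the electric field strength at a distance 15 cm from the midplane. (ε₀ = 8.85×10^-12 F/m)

The point |x| = 15 cm lies outside the slab (half-thickness 0.0259 m). A symmetric pillbox spanning the full slab encloses Q_enc = ρ·d·A.
Flux = 2EA ⇒ E = |ρ|d/(2ε₀), independent of distance outside.
E = (4.46×10^-3)(0.0518)/(2·8.85×10^-12) = 1.31e7 N/C.

E ≈ 1.31×10^7 N/C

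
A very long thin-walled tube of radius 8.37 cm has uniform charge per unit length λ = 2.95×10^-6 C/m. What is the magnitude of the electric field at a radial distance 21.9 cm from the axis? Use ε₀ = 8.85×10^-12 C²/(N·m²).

|E| = 2.42e5 N/C

Coaxial Gaussian cylinder, radius r = 21.9 cm, length L (r > 8.37 cm).
The full line charge is enclosed: λ_enc = 2.95×10^-6 C/m.
Applying ∮E·dA = Q_enc/ε₀ with the end caps contributing no flux:
E = |λ_enc|/(2πε₀r) = (2.95e-6)/(2π·8.85×10^-12·0.219) = 2.42e5 N/C.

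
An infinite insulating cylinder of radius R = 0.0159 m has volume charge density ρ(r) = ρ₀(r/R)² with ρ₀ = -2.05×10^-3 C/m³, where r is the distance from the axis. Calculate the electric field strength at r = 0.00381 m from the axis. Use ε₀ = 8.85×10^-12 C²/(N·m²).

|E| ≈ 1.27×10^4 V/m

Coaxial Gaussian cylinder, radius r = 0.00381 m, length L (r < R).
Integrating ρ over the cross-section to radius r: λ_enc = (2πρ₀/R²) ∫₀^r r'^3 dr' = 2πρ₀ r^4/(4·R²) = -2.684×10^-9 C/m.
By Gauss's law (flux through the curved wall only), E·2πrL = λ_enc L/ε₀.
E = |λ_enc|/(2πε₀r) = (2.684×10^-9)/(2π·8.85×10^-12·0.00381) = 1.27×10^4 N/C.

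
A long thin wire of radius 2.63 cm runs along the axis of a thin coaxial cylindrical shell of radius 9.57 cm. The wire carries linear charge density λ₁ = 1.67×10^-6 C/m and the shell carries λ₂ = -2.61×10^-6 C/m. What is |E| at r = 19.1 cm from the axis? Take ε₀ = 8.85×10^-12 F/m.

Coaxial Gaussian cylinder, radius r = 19.1 cm, length L (r > 9.57 cm, enclosing both).
λ_enc = λ₁ + λ₂ = (1.67×10^-6) + (-2.61×10^-6) = -9.40e-7 C/m.
By Gauss's law (flux through the curved wall only), E·2πrL = λ_enc L/ε₀.
E = |λ_enc|/(2πε₀r) = (9.40×10^-7)/(2π·8.85×10^-12·0.191) = 8.85e4 N/C.

|E| ≈ 8.85e4 N/C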